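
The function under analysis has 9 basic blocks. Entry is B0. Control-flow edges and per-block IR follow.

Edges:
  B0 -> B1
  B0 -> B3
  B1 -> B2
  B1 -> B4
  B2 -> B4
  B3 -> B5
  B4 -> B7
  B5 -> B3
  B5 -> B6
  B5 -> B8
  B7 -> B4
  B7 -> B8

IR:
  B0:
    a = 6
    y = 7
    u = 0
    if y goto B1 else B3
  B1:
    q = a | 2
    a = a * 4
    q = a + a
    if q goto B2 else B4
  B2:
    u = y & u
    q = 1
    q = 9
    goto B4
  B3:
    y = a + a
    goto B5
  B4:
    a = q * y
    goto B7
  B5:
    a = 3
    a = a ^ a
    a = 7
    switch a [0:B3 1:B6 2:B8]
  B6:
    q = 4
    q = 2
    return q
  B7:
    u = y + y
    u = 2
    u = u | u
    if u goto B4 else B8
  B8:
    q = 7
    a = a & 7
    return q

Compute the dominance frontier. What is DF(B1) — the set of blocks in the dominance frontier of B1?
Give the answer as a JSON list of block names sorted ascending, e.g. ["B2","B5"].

idom tree: B1←B0 B2←B1 B3←B0 B4←B1 B5←B3 B6←B5 B7←B4 B8←B0
Dom∩ at merges:
  B3: preds {B0,B5}: {B0} ∩ {B0,B3,B5} = {B0}; idom=B0
  B4: preds {B1,B2,B7}: {B0,B1} ∩ {B0,B1,B2} ∩ {B0,B1,B4,B7} = {B0,B1}; idom=B1
  B8: preds {B5,B7}: {B0,B3,B5} ∩ {B0,B1,B4,B7} = {B0}; idom=B0

DF walk-up:
  B3←B0: walk · to B0
  B3←B5: walk B5→B3 to B0
  B4←B1: walk · to B1
  B4←B2: walk B2 to B1
  B4←B7: walk B7→B4 to B1
  B8←B5: walk B5→B3 to B0
  B8←B7: walk B7→B4→B1 to B0
  B0: DF=∅
  B1: DF={B8}
  B2: DF={B4}
  B3: DF={B3,B8}
  B4: DF={B4,B8}
  B5: DF={B3,B8}
  B6: DF=∅
  B7: DF={B4,B8}
  B8: DF=∅

DF(B1) = ["B8"]

Answer: ["B8"]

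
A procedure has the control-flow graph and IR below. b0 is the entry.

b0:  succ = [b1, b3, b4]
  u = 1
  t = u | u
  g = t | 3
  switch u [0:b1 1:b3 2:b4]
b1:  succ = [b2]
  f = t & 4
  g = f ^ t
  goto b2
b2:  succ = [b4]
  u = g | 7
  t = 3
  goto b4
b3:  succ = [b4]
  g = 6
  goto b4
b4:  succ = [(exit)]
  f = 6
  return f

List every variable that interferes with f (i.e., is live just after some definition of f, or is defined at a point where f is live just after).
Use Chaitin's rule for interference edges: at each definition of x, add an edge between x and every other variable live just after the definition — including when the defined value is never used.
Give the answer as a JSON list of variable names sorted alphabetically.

Answer: ["t"]

Analysis:
Block summaries:
  b0: {g,t,u} / ∅
  b1: {f,g} / {t}
  b2: {t,u} / {g}
  b3: {g} / ∅
  b4: {f} / ∅

Backward fixpoint:
  b0 li=∅ lo={t}
  b1 li={t} lo={g}
  b2 li={g} lo=∅
  b3 li=∅ lo=∅
  b4 li=∅ lo=∅

Interfere edges:
  f — {t}
  g — {t,u}
  t — {f,g,u}
  u — {g,t}

N(f) = ["t"]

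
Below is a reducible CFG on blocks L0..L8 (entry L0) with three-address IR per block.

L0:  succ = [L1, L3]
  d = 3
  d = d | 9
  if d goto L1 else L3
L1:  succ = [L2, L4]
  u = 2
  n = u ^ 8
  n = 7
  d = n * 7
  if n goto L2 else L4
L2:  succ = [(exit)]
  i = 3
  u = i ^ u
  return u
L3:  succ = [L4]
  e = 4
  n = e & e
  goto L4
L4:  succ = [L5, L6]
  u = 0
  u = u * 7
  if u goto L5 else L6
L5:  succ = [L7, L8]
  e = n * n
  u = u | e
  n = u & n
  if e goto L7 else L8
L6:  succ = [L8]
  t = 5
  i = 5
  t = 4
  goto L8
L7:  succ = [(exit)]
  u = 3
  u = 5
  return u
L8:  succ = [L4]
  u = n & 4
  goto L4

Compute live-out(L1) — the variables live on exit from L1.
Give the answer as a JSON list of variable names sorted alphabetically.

def/use:
  L0 def {d} use ∅
  L1 def {d,n,u} use ∅
  L2 def {i,u} use {u}
  L3 def {e,n} use ∅
  L4 def {u} use ∅
  L5 def {e,n,u} use {n,u}
  L6 def {i,t} use ∅
  L7 def {u} use ∅
  L8 def {u} use {n}

Liveness:
  live L0: ∅→∅
  live L1: ∅→{n,u}
  live L2: {u}→∅
  live L3: ∅→{n}
  live L4: {n}→{n,u}
  live L5: {n,u}→{n}
  live L6: {n}→{n}
  live L7: ∅→∅
  live L8: {n}→{n}

live-out(L1) = ["n", "u"]

Answer: ["n", "u"]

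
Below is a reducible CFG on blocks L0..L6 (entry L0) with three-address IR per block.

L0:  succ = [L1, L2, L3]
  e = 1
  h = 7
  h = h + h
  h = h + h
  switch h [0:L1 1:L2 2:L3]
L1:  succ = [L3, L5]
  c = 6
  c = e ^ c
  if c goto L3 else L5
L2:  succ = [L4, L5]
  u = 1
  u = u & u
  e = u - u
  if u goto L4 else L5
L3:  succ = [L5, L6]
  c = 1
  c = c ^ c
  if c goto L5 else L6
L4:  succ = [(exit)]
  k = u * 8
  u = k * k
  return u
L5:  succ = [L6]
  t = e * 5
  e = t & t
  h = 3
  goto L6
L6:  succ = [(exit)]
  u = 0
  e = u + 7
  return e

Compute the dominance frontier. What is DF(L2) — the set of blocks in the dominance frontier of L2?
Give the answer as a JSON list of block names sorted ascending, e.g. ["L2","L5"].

idom tree: L1←L0 L2←L0 L3←L0 L4←L2 L5←L0 L6←L0
Dom∩ at merges:
  L3: preds {L0,L1}: {L0} ∩ {L0,L1} = {L0}; idom=L0
  L5: preds {L1,L2,L3}: {L0,L1} ∩ {L0,L2} ∩ {L0,L3} = {L0}; idom=L0
  L6: preds {L3,L5}: {L0,L3} ∩ {L0,L5} = {L0}; idom=L0

Frontier:
  L3←L0: walk · to L0
  L3←L1: walk L1 to L0
  L5←L1: walk L1 to L0
  L5←L2: walk L2 to L0
  L5←L3: walk L3 to L0
  L6←L3: walk L3 to L0
  L6←L5: walk L5 to L0
  L0: DF=∅
  L1: DF={L3,L5}
  L2: DF={L5}
  L3: DF={L5,L6}
  L4: DF=∅
  L5: DF={L6}
  L6: DF=∅

DF(L2) = ["L5"]

Answer: ["L5"]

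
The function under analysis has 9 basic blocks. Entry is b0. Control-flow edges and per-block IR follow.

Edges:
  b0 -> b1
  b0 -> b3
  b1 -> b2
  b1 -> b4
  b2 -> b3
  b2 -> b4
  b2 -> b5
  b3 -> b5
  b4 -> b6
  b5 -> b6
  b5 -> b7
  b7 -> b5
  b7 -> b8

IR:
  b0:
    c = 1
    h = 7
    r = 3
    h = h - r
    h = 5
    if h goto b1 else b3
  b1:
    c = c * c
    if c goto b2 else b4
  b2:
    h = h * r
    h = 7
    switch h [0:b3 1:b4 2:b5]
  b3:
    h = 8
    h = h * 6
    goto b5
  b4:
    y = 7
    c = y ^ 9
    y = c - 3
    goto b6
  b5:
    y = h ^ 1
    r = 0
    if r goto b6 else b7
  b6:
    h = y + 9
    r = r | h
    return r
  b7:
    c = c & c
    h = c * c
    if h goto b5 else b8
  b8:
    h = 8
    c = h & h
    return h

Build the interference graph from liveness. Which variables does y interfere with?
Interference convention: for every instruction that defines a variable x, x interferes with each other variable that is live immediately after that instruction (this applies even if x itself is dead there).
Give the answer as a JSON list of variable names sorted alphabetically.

Per-block:
  b0 def {c,h,r} use ∅
  b1 def {c} use {c}
  b2 def {h} use {h,r}
  b3 def {h} use ∅
  b4 def {c,y} use ∅
  b5 def {r,y} use {h}
  b6 def {h,r} use {r,y}
  b7 def {c,h} use {c}
  b8 def {c,h} use ∅

Backward fixpoint:
  live b0: ∅→{c,h,r}
  live b1: {c,h,r}→{c,h,r}
  live b2: {c,h,r}→{c,h,r}
  live b3: {c}→{c,h}
  live b4: {r}→{r,y}
  live b5: {c,h}→{c,r,y}
  live b6: {r,y}→∅
  live b7: {c}→{c,h}
  live b8: ∅→∅

Interference:
  c↔{h,r,y}
  h↔{c,r}
  r↔{c,h,y}
  y↔{c,r}

N(y) = ["c", "r"]

Answer: ["c", "r"]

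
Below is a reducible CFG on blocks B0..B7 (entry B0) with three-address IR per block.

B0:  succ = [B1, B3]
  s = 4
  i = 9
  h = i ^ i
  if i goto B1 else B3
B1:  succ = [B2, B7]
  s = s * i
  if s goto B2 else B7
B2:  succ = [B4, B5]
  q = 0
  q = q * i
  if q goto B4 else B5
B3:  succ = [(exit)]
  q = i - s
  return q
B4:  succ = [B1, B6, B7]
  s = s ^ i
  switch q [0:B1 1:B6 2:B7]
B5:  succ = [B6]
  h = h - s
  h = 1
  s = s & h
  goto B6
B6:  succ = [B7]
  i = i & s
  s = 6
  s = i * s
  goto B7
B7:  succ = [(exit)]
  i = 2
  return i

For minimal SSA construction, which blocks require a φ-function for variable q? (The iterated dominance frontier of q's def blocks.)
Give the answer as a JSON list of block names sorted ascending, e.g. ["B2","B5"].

Answer: ["B1", "B7"]

Derivation:
idom tree: B1←B0 B2←B1 B3←B0 B4←B2 B5←B2 B6←B2 B7←B1
Dom at joins:
  B1: preds {B0,B4}: {B0} ∩ {B0,B1,B2,B4} = {B0}; idom=B0
  B6: preds {B4,B5}: {B0,B1,B2,B4} ∩ {B0,B1,B2,B5} = {B0,B1,B2}; idom=B2
  B7: preds {B1,B4,B6}: {B0,B1} ∩ {B0,B1,B2,B4} ∩ {B0,B1,B2,B6} = {B0,B1}; idom=B1

Frontier:
  join B1 pred B0: · stop@B0
  join B1 pred B4: B4→B2→B1 stop@B0
  join B6 pred B4: B4 stop@B2
  join B6 pred B5: B5 stop@B2
  join B7 pred B1: · stop@B1
  join B7 pred B4: B4→B2 stop@B1
  join B7 pred B6: B6→B2 stop@B1
  B0: DF=∅
  B1: DF={B1}
  B2: DF={B1,B7}
  B3: DF=∅
  B4: DF={B1,B6,B7}
  B5: DF={B6}
  B6: DF={B7}
  B7: DF=∅

φ for q: defs {B2,B3}
  DF⁺ = {B1,B7}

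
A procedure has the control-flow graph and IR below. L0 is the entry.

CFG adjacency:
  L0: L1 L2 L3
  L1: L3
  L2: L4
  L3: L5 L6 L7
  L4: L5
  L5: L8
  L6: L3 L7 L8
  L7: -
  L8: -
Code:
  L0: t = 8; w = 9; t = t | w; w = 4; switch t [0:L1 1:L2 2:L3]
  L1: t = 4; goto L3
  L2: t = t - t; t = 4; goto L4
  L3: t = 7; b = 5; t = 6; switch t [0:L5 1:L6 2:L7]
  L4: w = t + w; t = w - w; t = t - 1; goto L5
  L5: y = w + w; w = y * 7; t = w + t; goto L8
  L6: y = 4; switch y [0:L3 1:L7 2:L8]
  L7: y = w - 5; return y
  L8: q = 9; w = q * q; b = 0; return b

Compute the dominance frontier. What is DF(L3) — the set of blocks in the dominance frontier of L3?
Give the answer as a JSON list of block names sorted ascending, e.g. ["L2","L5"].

Answer: ["L3", "L5", "L8"]

Working:
idom tree: L1←L0 L2←L0 L3←L0 L4←L2 L5←L0 L6←L3 L7←L3 L8←L0
Dom at joins:
  L3: preds {L0,L1,L6}: {L0} ∩ {L0,L1} ∩ {L0,L3,L6} = {L0}; idom=L0
  L5: preds {L3,L4}: {L0,L3} ∩ {L0,L2,L4} = {L0}; idom=L0
  L7: preds {L3,L6}: {L0,L3} ∩ {L0,L3,L6} = {L0,L3}; idom=L3
  L8: preds {L5,L6}: {L0,L5} ∩ {L0,L3,L6} = {L0}; idom=L0

DF derivation:
  join L3 pred L0: · stop@L0
  join L3 pred L1: L1 stop@L0
  join L3 pred L6: L6→L3 stop@L0
  join L5 pred L3: L3 stop@L0
  join L5 pred L4: L4→L2 stop@L0
  join L7 pred L3: · stop@L3
  join L7 pred L6: L6 stop@L3
  join L8 pred L5: L5 stop@L0
  join L8 pred L6: L6→L3 stop@L0
  L0 → ∅
  L1 → {L3}
  L2 → {L5}
  L3 → {L3,L5,L8}
  L4 → {L5}
  L5 → {L8}
  L6 → {L3,L7,L8}
  L7 → ∅
  L8 → ∅

DF(L3) = ["L3", "L5", "L8"]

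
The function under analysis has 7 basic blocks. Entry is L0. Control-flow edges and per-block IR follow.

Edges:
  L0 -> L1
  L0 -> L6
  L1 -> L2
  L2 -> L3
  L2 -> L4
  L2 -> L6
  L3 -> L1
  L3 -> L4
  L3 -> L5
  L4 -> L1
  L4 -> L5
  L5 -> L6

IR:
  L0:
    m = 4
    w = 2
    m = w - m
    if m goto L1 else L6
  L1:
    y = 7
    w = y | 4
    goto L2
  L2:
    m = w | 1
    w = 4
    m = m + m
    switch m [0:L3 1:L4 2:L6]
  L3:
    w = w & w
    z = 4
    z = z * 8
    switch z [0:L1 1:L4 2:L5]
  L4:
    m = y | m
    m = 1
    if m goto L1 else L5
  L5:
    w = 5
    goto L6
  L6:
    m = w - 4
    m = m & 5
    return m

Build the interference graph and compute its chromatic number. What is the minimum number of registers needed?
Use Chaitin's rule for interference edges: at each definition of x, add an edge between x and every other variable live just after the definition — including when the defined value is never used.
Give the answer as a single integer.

Per-block:
  L0 def {m,w} use ∅
  L1 def {w,y} use ∅
  L2 def {m,w} use {w}
  L3 def {w,z} use {w}
  L4 def {m} use {m,y}
  L5 def {w} use ∅
  L6 def {m} use {w}

Backward fixpoint:
  live L0: ∅→{w}
  live L1: ∅→{w,y}
  live L2: {w,y}→{m,w,y}
  live L3: {m,w,y}→{m,y}
  live L4: {m,y}→∅
  live L5: ∅→{w}
  live L6: {w}→∅

Interfere edges:
  m: {w,y,z}
  w: {m,y}
  y: {m,w,z}
  z: {m,y}

Colouring:
  clique {m,w,y} ⇒ need ≥ 3
  assign m→c0 w→c2 y→c1 z→c2 — no edge inside a register ⇒ χ ≤ 3
  χ = 3

Answer: 3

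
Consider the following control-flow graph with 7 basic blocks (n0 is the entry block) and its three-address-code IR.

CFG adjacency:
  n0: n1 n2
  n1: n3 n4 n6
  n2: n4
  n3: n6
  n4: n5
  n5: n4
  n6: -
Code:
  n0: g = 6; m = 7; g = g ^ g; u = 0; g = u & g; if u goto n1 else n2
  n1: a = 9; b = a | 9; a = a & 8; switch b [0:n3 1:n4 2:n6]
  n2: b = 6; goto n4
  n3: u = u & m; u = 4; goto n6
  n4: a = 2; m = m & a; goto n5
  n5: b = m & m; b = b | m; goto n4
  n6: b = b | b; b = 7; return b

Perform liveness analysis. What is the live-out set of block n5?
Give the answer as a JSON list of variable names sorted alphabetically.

Answer: ["m"]

Analysis:
def/use:
  n0: def={g,m,u} ue=∅
  n1: def={a,b} ue=∅
  n2: def={b} ue=∅
  n3: def={u} ue={m,u}
  n4: def={a,m} ue={m}
  n5: def={b} ue={m}
  n6: def={b} ue={b}

Live sets:
  n0 li=∅ lo={m,u}
  n1 li={m,u} lo={b,m,u}
  n2 li={m} lo={m}
  n3 li={b,m,u} lo={b}
  n4 li={m} lo={m}
  n5 li={m} lo={m}
  n6 li={b} lo=∅

live-out(n5) = ["m"]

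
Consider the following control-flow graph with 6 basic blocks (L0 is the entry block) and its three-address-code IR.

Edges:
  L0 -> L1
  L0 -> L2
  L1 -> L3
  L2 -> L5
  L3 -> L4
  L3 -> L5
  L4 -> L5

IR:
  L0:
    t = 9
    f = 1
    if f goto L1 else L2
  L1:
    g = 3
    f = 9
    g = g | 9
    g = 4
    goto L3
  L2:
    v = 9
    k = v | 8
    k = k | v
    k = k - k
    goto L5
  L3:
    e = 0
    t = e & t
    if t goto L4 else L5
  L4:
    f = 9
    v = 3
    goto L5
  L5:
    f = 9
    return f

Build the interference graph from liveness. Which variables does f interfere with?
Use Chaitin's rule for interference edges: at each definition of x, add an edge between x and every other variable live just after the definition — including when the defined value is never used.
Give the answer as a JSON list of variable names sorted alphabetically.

Answer: ["g", "t"]

Working:
def/use:
  L0: {f,t} / ∅
  L1: {f,g} / ∅
  L2: {k,v} / ∅
  L3: {e,t} / {t}
  L4: {f,v} / ∅
  L5: {f} / ∅

Liveness:
  L0 li=∅ lo={t}
  L1 li={t} lo={t}
  L2 li=∅ lo=∅
  L3 li={t} lo=∅
  L4 li=∅ lo=∅
  L5 li=∅ lo=∅

Interfere edges:
  e — {t}
  f — {g,t}
  g — {f,t}
  k — {v}
  t — {e,f,g}
  v — {k}

N(f) = ["g", "t"]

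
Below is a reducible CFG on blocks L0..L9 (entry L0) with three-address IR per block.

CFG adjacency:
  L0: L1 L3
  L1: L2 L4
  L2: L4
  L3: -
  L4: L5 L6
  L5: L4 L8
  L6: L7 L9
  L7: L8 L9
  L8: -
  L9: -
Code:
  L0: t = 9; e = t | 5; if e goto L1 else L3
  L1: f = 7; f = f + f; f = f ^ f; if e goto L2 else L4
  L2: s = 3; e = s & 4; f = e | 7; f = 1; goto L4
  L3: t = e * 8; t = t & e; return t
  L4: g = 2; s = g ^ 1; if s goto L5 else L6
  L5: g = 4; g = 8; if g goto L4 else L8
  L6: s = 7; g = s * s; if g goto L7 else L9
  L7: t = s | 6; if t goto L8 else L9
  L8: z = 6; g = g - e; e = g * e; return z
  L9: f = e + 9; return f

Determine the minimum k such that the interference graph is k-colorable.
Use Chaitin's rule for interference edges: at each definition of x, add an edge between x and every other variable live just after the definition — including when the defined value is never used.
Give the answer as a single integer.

Answer: 3

Working:
Block summaries:
  L0: {e,t} / ∅
  L1: {f} / {e}
  L2: {e,f,s} / ∅
  L3: {t} / {e}
  L4: {g,s} / ∅
  L5: {g} / ∅
  L6: {g,s} / ∅
  L7: {t} / {s}
  L8: {e,g,z} / {e,g}
  L9: {f} / {e}

Backward fixpoint:
  live L0: ∅→{e}
  live L1: {e}→{e}
  live L2: ∅→{e}
  live L3: {e}→∅
  live L4: {e}→{e}
  live L5: {e}→{e,g}
  live L6: {e}→{e,g,s}
  live L7: {e,g,s}→{e,g}
  live L8: {e,g}→∅
  live L9: {e}→∅

Interfere edges:
  e↔{f,g,s,t,z}
  f↔{e}
  g↔{e,s,t,z}
  s↔{e,g}
  t↔{e,g}
  z↔{e,g}

Chromatic number:
  {e,g,s} pairwise interfere (3-clique) ⇒ χ ≥ 3
  assign e→c0 f→c1 g→c1 s→c2 t→c2 z→c2 — no edge inside a register ⇒ χ ≤ 3
  χ = 3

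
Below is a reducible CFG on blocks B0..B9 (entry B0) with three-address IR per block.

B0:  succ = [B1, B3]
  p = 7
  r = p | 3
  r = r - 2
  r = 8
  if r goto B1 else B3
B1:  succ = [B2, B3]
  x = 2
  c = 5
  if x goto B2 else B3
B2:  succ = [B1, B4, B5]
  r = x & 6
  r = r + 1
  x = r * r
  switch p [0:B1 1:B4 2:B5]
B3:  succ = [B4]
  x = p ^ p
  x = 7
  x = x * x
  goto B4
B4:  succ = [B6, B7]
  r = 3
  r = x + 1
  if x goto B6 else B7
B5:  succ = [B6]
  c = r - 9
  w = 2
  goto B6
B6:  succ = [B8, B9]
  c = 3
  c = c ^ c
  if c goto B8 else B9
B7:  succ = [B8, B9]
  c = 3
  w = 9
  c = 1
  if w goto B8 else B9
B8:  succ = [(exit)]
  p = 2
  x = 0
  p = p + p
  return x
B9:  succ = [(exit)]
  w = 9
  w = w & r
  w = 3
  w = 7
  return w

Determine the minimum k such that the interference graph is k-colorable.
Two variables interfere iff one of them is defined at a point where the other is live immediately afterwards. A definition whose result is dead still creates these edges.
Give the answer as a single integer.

def/use:
  B0 def {p,r} use ∅
  B1 def {c,x} use ∅
  B2 def {r,x} use {p,x}
  B3 def {x} use {p}
  B4 def {r} use {x}
  B5 def {c,w} use {r}
  B6 def {c} use ∅
  B7 def {c,w} use ∅
  B8 def {p,x} use ∅
  B9 def {w} use {r}

Liveness:
  B0 li=∅ lo={p}
  B1 li={p} lo={p,x}
  B2 li={p,x} lo={p,r,x}
  B3 li={p} lo={x}
  B4 li={x} lo={r}
  B5 li={r} lo={r}
  B6 li={r} lo={r}
  B7 li={r} lo={r}
  B8 li=∅ lo=∅
  B9 li={r} lo=∅

Interfere edges:
  c — {p,r,w,x}
  p — {c,r,x}
  r — {c,p,w,x}
  w — {c,r}
  x — {c,p,r}

Registers:
  lower bound: {c,p,r,x} mutually conflict ⇒ χ ≥ 4
  assign c→r0 p→r2 r→r1 w→r2 x→r3 — no edge inside a register ⇒ χ ≤ 4
  χ = 4

Answer: 4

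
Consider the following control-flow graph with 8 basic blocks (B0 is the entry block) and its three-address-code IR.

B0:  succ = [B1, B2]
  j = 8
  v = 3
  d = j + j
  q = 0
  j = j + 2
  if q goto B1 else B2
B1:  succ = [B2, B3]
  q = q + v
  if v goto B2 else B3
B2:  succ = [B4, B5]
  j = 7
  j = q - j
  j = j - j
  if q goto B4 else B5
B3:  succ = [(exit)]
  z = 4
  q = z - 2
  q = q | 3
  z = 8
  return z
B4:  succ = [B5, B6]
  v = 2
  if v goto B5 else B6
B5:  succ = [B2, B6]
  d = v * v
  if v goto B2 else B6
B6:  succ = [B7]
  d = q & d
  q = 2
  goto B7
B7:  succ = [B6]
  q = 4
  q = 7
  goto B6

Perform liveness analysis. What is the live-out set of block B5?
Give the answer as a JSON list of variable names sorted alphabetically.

Block summaries:
  B0: def={d,j,q,v} ue=∅
  B1: def={q} ue={q,v}
  B2: def={j} ue={q}
  B3: def={q,z} ue=∅
  B4: def={v} ue=∅
  B5: def={d} ue={v}
  B6: def={d,q} ue={d,q}
  B7: def={q} ue=∅

Live sets:
  live B0: ∅→{d,q,v}
  live B1: {d,q,v}→{d,q,v}
  live B2: {d,q,v}→{d,q,v}
  live B3: ∅→∅
  live B4: {d,q}→{d,q,v}
  live B5: {q,v}→{d,q,v}
  live B6: {d,q}→{d}
  live B7: {d}→{d,q}

live-out(B5) = ["d", "q", "v"]

Answer: ["d", "q", "v"]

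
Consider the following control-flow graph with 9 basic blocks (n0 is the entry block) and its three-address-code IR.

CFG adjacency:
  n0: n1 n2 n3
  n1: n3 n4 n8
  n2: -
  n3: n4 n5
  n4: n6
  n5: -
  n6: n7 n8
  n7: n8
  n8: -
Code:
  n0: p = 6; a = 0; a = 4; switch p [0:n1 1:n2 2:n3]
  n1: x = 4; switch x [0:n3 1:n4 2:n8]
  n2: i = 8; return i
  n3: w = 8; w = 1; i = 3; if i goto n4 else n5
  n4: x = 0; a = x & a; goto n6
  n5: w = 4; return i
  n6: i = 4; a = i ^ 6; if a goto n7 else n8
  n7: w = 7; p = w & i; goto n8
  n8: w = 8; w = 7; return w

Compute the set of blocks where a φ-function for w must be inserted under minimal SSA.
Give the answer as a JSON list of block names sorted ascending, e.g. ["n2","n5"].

idom tree: n1←n0 n2←n0 n3←n0 n4←n0 n5←n3 n6←n4 n7←n6 n8←n0
Join-block Dom:
  n3: preds {n0,n1}: {n0} ∩ {n0,n1} = {n0}; idom=n0
  n4: preds {n1,n3}: {n0,n1} ∩ {n0,n3} = {n0}; idom=n0
  n8: preds {n1,n6,n7}: {n0,n1} ∩ {n0,n4,n6} ∩ {n0,n4,n6,n7} = {n0}; idom=n0

DF walk-up:
  join n3 pred n0: · stop@n0
  join n3 pred n1: n1 stop@n0
  join n4 pred n1: n1 stop@n0
  join n4 pred n3: n3 stop@n0
  join n8 pred n1: n1 stop@n0
  join n8 pred n6: n6→n4 stop@n0
  join n8 pred n7: n7→n6→n4 stop@n0
  DF(n0)=∅
  DF(n1)={n3,n4,n8}
  DF(n2)=∅
  DF(n3)={n4}
  DF(n4)={n8}
  DF(n5)=∅
  DF(n6)={n8}
  DF(n7)={n8}
  DF(n8)=∅

φ for w: defs {n3,n5,n7,n8}
  DF⁺ = {n4,n8}

Answer: ["n4", "n8"]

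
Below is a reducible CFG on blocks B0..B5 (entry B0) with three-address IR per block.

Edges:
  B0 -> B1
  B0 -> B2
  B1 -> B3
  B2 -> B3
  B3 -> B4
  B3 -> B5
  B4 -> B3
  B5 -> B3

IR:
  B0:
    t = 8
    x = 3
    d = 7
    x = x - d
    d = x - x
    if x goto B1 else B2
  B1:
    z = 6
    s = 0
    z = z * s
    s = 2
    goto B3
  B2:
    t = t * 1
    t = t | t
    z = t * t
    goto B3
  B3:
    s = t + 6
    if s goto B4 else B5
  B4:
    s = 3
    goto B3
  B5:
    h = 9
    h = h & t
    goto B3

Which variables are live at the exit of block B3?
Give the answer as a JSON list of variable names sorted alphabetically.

Block summaries:
  B0: {d,t,x} / ∅
  B1: {s,z} / ∅
  B2: {t,z} / {t}
  B3: {s} / {t}
  B4: {s} / ∅
  B5: {h} / {t}

Liveness:
  live B0: ∅→{t}
  live B1: {t}→{t}
  live B2: {t}→{t}
  live B3: {t}→{t}
  live B4: {t}→{t}
  live B5: {t}→{t}

live-out(B3) = ["t"]

Answer: ["t"]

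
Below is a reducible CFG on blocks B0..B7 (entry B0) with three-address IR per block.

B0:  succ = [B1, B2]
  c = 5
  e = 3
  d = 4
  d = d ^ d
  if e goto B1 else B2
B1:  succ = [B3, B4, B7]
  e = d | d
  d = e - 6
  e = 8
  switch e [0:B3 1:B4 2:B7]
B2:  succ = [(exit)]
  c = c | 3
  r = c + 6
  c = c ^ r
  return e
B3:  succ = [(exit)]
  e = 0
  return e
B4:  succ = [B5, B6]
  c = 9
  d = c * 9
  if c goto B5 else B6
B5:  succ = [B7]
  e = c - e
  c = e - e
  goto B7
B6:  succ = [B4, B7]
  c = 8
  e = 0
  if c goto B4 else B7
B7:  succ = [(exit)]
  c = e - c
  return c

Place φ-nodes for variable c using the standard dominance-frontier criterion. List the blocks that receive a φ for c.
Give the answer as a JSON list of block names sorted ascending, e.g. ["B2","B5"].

idom tree: B1←B0 B2←B0 B3←B1 B4←B1 B5←B4 B6←B4 B7←B1
Join-block Dom:
  B4: preds {B1,B6}: {B0,B1} ∩ {B0,B1,B4,B6} = {B0,B1}; idom=B1
  B7: preds {B1,B5,B6}: {B0,B1} ∩ {B0,B1,B4,B5} ∩ {B0,B1,B4,B6} = {B0,B1}; idom=B1

DF walk-up:
  join B4 pred B1: · stop@B1
  join B4 pred B6: B6→B4 stop@B1
  join B7 pred B1: · stop@B1
  join B7 pred B5: B5→B4 stop@B1
  join B7 pred B6: B6→B4 stop@B1
  B0: DF=∅
  B1: DF=∅
  B2: DF=∅
  B3: DF=∅
  B4: DF={B4,B7}
  B5: DF={B7}
  B6: DF={B4,B7}
  B7: DF=∅

φ for c: defs {B0,B2,B4,B5,B6,B7}
  DF⁺ = {B4,B7}

Answer: ["B4", "B7"]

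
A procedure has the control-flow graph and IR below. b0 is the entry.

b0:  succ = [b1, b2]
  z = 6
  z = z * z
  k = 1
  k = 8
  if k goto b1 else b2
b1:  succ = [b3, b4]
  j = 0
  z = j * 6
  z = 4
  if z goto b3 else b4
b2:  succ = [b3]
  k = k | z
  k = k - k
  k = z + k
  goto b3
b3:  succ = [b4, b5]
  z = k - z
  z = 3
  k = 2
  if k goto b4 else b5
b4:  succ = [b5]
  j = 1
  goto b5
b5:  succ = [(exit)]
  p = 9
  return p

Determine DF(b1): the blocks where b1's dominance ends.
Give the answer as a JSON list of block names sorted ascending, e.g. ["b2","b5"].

idom tree: b1←b0 b2←b0 b3←b0 b4←b0 b5←b0
Dom at joins:
  b3: preds {b1,b2}: {b0,b1} ∩ {b0,b2} = {b0}; idom=b0
  b4: preds {b1,b3}: {b0,b1} ∩ {b0,b3} = {b0}; idom=b0
  b5: preds {b3,b4}: {b0,b3} ∩ {b0,b4} = {b0}; idom=b0

DF derivation:
  join b3 pred b1: b1 stop@b0
  join b3 pred b2: b2 stop@b0
  join b4 pred b1: b1 stop@b0
  join b4 pred b3: b3 stop@b0
  join b5 pred b3: b3 stop@b0
  join b5 pred b4: b4 stop@b0
  DF(b0)=∅
  DF(b1)={b3,b4}
  DF(b2)={b3}
  DF(b3)={b4,b5}
  DF(b4)={b5}
  DF(b5)=∅

DF(b1) = ["b3", "b4"]

Answer: ["b3", "b4"]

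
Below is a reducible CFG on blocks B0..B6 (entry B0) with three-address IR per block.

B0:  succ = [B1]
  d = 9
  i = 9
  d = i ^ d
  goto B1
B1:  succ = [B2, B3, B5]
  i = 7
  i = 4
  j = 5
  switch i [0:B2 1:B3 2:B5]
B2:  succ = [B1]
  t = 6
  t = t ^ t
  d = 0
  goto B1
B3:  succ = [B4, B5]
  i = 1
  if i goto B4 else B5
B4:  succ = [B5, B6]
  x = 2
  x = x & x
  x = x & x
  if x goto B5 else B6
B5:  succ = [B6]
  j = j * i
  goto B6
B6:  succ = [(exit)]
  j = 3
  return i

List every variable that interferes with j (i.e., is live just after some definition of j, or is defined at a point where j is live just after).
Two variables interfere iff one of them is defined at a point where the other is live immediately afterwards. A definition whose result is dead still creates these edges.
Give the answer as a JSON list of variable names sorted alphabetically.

def/use:
  B0 def {d,i} use ∅
  B1 def {i,j} use ∅
  B2 def {d,t} use ∅
  B3 def {i} use ∅
  B4 def {x} use ∅
  B5 def {j} use {i,j}
  B6 def {j} use {i}

Live sets:
  B0 li=∅ lo=∅
  B1 li=∅ lo={i,j}
  B2 li=∅ lo=∅
  B3 li={j} lo={i,j}
  B4 li={i,j} lo={i,j}
  B5 li={i,j} lo={i}
  B6 li={i} lo=∅

Conflict graph:
  d — {i}
  i — {d,j,x}
  j — {i,x}
  t — ∅
  x — {i,j}

N(j) = ["i", "x"]

Answer: ["i", "x"]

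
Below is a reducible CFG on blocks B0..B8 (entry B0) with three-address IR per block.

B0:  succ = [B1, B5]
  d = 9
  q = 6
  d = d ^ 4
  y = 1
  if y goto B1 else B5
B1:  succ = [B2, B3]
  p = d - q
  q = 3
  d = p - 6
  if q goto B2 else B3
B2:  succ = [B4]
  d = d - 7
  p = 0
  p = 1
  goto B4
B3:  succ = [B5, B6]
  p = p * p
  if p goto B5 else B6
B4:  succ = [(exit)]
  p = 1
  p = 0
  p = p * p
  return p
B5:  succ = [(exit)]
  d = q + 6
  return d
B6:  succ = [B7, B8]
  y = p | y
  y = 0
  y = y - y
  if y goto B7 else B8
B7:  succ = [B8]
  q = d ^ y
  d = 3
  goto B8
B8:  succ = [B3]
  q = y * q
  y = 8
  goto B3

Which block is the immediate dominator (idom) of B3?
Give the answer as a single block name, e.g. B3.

Answer: B1

Derivation:
idom tree: B1←B0 B2←B1 B3←B1 B4←B2 B5←B0 B6←B3 B7←B6 B8←B6
Dom at joins:
  B3: preds {B1,B8}: {B0,B1} ∩ {B0,B1,B3,B6,B8} = {B0,B1}; idom=B1
  B5: preds {B0,B3}: {B0} ∩ {B0,B1,B3} = {B0}; idom=B0
  B8: preds {B6,B7}: {B0,B1,B3,B6} ∩ {B0,B1,B3,B6,B7} = {B0,B1,B3,B6}; idom=B6

idom(B3) = B1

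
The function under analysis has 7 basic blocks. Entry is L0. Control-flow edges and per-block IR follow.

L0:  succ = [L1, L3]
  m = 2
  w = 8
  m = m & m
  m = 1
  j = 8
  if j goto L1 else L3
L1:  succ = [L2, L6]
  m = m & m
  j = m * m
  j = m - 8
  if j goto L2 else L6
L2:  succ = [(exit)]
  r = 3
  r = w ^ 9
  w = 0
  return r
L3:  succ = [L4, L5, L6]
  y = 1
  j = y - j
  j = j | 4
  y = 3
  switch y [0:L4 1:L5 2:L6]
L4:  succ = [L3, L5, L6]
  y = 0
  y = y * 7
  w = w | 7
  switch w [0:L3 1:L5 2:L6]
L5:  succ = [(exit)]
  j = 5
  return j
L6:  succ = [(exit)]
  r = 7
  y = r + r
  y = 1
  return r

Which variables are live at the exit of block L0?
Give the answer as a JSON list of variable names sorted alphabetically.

Block summaries:
  L0: {j,m,w} / ∅
  L1: {j,m} / {m}
  L2: {r,w} / {w}
  L3: {j,y} / {j}
  L4: {w,y} / {w}
  L5: {j} / ∅
  L6: {r,y} / ∅

Backward fixpoint:
  L0: in=∅ out={j,m,w}
  L1: in={m,w} out={w}
  L2: in={w} out=∅
  L3: in={j,w} out={j,w}
  L4: in={j,w} out={j,w}
  L5: in=∅ out=∅
  L6: in=∅ out=∅

live-out(L0) = ["j", "m", "w"]

Answer: ["j", "m", "w"]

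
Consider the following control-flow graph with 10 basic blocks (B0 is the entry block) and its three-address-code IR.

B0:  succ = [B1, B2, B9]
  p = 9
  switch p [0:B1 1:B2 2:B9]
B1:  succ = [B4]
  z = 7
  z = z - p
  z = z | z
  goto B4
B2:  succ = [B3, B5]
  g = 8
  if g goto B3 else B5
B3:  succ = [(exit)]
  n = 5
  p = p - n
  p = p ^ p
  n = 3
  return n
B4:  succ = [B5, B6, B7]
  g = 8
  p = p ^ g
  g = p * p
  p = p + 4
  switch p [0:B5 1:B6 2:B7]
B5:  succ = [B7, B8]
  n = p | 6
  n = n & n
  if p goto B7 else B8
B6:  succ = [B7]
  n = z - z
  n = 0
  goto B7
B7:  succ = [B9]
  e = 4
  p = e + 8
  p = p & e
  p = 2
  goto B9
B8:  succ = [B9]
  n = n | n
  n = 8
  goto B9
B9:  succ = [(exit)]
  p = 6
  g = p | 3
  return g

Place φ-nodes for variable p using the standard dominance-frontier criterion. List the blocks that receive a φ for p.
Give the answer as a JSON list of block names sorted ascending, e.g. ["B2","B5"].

Answer: ["B5", "B7", "B9"]

Analysis:
idom tree: B1←B0 B2←B0 B3←B2 B4←B1 B5←B0 B6←B4 B7←B0 B8←B5 B9←B0
Join-block Dom:
  B5: preds {B2,B4}: {B0,B2} ∩ {B0,B1,B4} = {B0}; idom=B0
  B7: preds {B4,B5,B6}: {B0,B1,B4} ∩ {B0,B5} ∩ {B0,B1,B4,B6} = {B0}; idom=B0
  B9: preds {B0,B7,B8}: {B0} ∩ {B0,B7} ∩ {B0,B5,B8} = {B0}; idom=B0

DF derivation:
  join B5 pred B2: B2 stop@B0
  join B5 pred B4: B4→B1 stop@B0
  join B7 pred B4: B4→B1 stop@B0
  join B7 pred B5: B5 stop@B0
  join B7 pred B6: B6→B4→B1 stop@B0
  join B9 pred B0: · stop@B0
  join B9 pred B7: B7 stop@B0
  join B9 pred B8: B8→B5 stop@B0
  B0: DF=∅
  B1: DF={B5,B7}
  B2: DF={B5}
  B3: DF=∅
  B4: DF={B5,B7}
  B5: DF={B7,B9}
  B6: DF={B7}
  B7: DF={B9}
  B8: DF={B9}
  B9: DF=∅

φ for p: defs {B0,B3,B4,B7,B9}
  DF⁺ = {B5,B7,B9}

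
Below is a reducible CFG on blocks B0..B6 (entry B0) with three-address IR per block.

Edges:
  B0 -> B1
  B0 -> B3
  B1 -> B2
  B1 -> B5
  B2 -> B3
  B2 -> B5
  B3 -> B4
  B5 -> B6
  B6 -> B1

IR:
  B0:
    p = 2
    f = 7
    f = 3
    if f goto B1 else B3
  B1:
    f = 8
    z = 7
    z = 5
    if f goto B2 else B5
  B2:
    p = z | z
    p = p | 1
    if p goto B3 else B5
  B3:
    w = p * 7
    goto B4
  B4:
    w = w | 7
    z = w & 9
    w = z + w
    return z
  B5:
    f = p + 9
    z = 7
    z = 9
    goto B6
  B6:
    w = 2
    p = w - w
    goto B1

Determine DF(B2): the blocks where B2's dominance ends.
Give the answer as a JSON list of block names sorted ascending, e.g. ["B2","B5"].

Answer: ["B3", "B5"]

Derivation:
idom tree: B1←B0 B2←B1 B3←B0 B4←B3 B5←B1 B6←B5
Join-block Dom:
  B1: preds {B0,B6}: {B0} ∩ {B0,B1,B5,B6} = {B0}; idom=B0
  B3: preds {B0,B2}: {B0} ∩ {B0,B1,B2} = {B0}; idom=B0
  B5: preds {B1,B2}: {B0,B1} ∩ {B0,B1,B2} = {B0,B1}; idom=B1

Frontier:
  B1←B0: walk · to B0
  B1←B6: walk B6→B5→B1 to B0
  B3←B0: walk · to B0
  B3←B2: walk B2→B1 to B0
  B5←B1: walk · to B1
  B5←B2: walk B2 to B1
  DF(B0)=∅
  DF(B1)={B1,B3}
  DF(B2)={B3,B5}
  DF(B3)=∅
  DF(B4)=∅
  DF(B5)={B1}
  DF(B6)={B1}

DF(B2) = ["B3", "B5"]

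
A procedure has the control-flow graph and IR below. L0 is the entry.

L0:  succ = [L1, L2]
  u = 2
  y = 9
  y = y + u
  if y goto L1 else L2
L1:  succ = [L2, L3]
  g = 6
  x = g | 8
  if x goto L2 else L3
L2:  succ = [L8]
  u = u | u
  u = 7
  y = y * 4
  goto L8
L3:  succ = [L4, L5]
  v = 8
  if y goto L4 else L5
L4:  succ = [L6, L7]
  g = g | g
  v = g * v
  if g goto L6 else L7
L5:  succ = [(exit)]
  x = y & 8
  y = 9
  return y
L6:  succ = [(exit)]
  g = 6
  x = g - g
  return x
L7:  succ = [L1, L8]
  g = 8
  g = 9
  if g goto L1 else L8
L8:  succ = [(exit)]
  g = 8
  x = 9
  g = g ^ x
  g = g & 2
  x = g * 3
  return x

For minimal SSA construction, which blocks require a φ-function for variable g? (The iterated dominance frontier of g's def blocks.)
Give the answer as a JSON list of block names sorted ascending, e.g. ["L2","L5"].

Answer: ["L1", "L2", "L8"]

Working:
idom tree: L1←L0 L2←L0 L3←L1 L4←L3 L5←L3 L6←L4 L7←L4 L8←L0
Dom∩ at merges:
  L1: preds {L0,L7}: {L0} ∩ {L0,L1,L3,L4,L7} = {L0}; idom=L0
  L2: preds {L0,L1}: {L0} ∩ {L0,L1} = {L0}; idom=L0
  L8: preds {L2,L7}: {L0,L2} ∩ {L0,L1,L3,L4,L7} = {L0}; idom=L0

DF walk-up:
  join L1 pred L0: · stop@L0
  join L1 pred L7: L7→L4→L3→L1 stop@L0
  join L2 pred L0: · stop@L0
  join L2 pred L1: L1 stop@L0
  join L8 pred L2: L2 stop@L0
  join L8 pred L7: L7→L4→L3→L1 stop@L0
  L0 → ∅
  L1 → {L1,L2,L8}
  L2 → {L8}
  L3 → {L1,L8}
  L4 → {L1,L8}
  L5 → ∅
  L6 → ∅
  L7 → {L1,L8}
  L8 → ∅

φ for g: defs {L1,L4,L6,L7,L8}
  DF⁺ = {L1,L2,L8}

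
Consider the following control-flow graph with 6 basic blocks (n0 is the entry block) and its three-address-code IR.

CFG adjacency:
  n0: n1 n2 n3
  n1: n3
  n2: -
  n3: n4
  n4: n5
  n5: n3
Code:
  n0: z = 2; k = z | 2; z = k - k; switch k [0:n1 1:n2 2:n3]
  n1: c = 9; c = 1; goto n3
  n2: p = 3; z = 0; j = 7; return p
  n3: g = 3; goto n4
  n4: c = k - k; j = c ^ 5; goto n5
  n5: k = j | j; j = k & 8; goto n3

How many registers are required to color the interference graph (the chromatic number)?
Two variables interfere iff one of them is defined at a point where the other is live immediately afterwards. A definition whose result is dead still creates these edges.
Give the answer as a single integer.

Answer: 2

Working:
def/use:
  n0 def {k,z} use ∅
  n1 def {c} use ∅
  n2 def {j,p,z} use ∅
  n3 def {g} use ∅
  n4 def {c,j} use {k}
  n5 def {j,k} use {j}

Live sets:
  live n0: ∅→{k}
  live n1: {k}→{k}
  live n2: ∅→∅
  live n3: {k}→{k}
  live n4: {k}→{j}
  live n5: {j}→{k}

Conflict graph:
  c — {k}
  g — {k}
  j — {k,p}
  k — {c,g,j,z}
  p — {j,z}
  z — {k,p}

Chromatic number:
  {c,k} pairwise interfere (2-clique) ⇒ χ ≥ 2
  2-colouring: c0={k,p}  c1={c,g,j,z}
  χ = 2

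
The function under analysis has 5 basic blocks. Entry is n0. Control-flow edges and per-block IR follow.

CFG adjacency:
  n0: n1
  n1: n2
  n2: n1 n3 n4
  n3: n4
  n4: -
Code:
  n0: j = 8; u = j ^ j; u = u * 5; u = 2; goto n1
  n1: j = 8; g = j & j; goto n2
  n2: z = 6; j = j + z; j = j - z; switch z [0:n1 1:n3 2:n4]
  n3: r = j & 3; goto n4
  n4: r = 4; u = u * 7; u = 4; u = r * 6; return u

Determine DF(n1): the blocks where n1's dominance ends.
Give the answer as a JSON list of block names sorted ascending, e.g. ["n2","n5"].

idom tree: n1←n0 n2←n1 n3←n2 n4←n2
Dom∩ at merges:
  n1: preds {n0,n2}: {n0} ∩ {n0,n1,n2} = {n0}; idom=n0
  n4: preds {n2,n3}: {n0,n1,n2} ∩ {n0,n1,n2,n3} = {n0,n1,n2}; idom=n2

Frontier:
  n1←n0: walk · to n0
  n1←n2: walk n2→n1 to n0
  n4←n2: walk · to n2
  n4←n3: walk n3 to n2
  DF(n0)=∅
  DF(n1)={n1}
  DF(n2)={n1}
  DF(n3)={n4}
  DF(n4)=∅

DF(n1) = ["n1"]

Answer: ["n1"]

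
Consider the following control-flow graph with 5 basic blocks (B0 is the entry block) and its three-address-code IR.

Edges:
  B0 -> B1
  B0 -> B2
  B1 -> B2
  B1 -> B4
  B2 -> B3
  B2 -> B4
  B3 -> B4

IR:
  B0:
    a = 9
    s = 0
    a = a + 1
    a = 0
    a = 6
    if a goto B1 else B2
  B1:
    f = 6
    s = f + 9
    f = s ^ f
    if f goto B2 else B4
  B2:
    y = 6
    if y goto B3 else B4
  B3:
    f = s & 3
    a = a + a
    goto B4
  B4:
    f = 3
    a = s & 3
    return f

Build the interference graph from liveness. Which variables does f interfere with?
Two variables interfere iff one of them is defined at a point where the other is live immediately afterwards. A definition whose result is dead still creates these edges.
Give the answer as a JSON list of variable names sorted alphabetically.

Block summaries:
  B0 def {a,s} use ∅
  B1 def {f,s} use ∅
  B2 def {y} use ∅
  B3 def {a,f} use {a,s}
  B4 def {a,f} use {s}

Liveness:
  live B0: ∅→{a,s}
  live B1: {a}→{a,s}
  live B2: {a,s}→{a,s}
  live B3: {a,s}→{s}
  live B4: {s}→∅

Conflict graph:
  a↔{f,s,y}
  f↔{a,s}
  s↔{a,f,y}
  y↔{a,s}

N(f) = ["a", "s"]

Answer: ["a", "s"]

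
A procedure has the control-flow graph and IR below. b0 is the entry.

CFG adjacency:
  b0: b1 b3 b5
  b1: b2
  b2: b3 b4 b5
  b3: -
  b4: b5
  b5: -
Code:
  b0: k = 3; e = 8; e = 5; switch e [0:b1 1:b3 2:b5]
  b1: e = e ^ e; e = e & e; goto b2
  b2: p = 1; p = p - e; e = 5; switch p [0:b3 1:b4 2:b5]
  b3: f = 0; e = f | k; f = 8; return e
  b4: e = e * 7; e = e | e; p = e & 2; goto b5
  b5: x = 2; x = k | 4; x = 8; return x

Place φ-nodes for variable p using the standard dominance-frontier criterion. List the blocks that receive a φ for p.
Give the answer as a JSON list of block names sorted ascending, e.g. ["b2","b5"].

idom tree: b1←b0 b2←b1 b3←b0 b4←b2 b5←b0
Dom at joins:
  b3: preds {b0,b2}: {b0} ∩ {b0,b1,b2} = {b0}; idom=b0
  b5: preds {b0,b2,b4}: {b0} ∩ {b0,b1,b2} ∩ {b0,b1,b2,b4} = {b0}; idom=b0

DF derivation:
  b3←b0: walk · to b0
  b3←b2: walk b2→b1 to b0
  b5←b0: walk · to b0
  b5←b2: walk b2→b1 to b0
  b5←b4: walk b4→b2→b1 to b0
  DF(b0)=∅
  DF(b1)={b3,b5}
  DF(b2)={b3,b5}
  DF(b3)=∅
  DF(b4)={b5}
  DF(b5)=∅

φ for p: defs {b2,b4}
  DF⁺ = {b3,b5}

Answer: ["b3", "b5"]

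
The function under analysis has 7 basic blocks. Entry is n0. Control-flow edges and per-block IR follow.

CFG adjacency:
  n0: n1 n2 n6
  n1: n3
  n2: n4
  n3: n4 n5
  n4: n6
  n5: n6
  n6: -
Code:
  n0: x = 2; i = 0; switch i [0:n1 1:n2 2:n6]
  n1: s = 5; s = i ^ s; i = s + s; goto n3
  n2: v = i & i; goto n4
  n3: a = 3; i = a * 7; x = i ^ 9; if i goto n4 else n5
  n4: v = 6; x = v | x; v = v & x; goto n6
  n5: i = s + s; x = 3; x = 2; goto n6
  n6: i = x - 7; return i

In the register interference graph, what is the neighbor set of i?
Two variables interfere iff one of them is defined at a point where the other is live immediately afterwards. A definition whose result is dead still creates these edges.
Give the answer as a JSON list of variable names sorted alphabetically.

Block summaries:
  n0: {i,x} / ∅
  n1: {i,s} / {i}
  n2: {v} / {i}
  n3: {a,i,x} / ∅
  n4: {v,x} / {x}
  n5: {i,x} / {s}
  n6: {i} / {x}

Live sets:
  live n0: ∅→{i,x}
  live n1: {i}→{s}
  live n2: {i,x}→{x}
  live n3: {s}→{s,x}
  live n4: {x}→{x}
  live n5: {s}→{x}
  live n6: {x}→∅

Interference:
  a: {s}
  i: {s,x}
  s: {a,i,x}
  v: {x}
  x: {i,s,v}

N(i) = ["s", "x"]

Answer: ["s", "x"]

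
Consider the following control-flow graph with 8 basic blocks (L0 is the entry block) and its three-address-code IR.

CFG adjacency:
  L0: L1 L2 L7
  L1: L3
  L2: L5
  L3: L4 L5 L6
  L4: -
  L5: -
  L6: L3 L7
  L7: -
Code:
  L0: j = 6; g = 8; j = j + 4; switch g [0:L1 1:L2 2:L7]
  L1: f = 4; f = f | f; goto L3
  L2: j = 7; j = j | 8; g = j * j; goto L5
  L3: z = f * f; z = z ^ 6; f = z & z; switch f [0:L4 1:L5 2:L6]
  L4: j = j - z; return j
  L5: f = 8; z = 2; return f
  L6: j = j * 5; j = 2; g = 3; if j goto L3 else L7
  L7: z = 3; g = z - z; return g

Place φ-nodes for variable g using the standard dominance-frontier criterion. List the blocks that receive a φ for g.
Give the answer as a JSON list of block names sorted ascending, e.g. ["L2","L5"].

Answer: ["L3", "L5", "L7"]

Working:
idom tree: L1←L0 L2←L0 L3←L1 L4←L3 L5←L0 L6←L3 L7←L0
Join-block Dom:
  L3: preds {L1,L6}: {L0,L1} ∩ {L0,L1,L3,L6} = {L0,L1}; idom=L1
  L5: preds {L2,L3}: {L0,L2} ∩ {L0,L1,L3} = {L0}; idom=L0
  L7: preds {L0,L6}: {L0} ∩ {L0,L1,L3,L6} = {L0}; idom=L0

DF derivation:
  L3←L1: walk · to L1
  L3←L6: walk L6→L3 to L1
  L5←L2: walk L2 to L0
  L5←L3: walk L3→L1 to L0
  L7←L0: walk · to L0
  L7←L6: walk L6→L3→L1 to L0
  L0: DF=∅
  L1: DF={L5,L7}
  L2: DF={L5}
  L3: DF={L3,L5,L7}
  L4: DF=∅
  L5: DF=∅
  L6: DF={L3,L7}
  L7: DF=∅

φ for g: defs {L0,L2,L6,L7}
  DF⁺ = {L3,L5,L7}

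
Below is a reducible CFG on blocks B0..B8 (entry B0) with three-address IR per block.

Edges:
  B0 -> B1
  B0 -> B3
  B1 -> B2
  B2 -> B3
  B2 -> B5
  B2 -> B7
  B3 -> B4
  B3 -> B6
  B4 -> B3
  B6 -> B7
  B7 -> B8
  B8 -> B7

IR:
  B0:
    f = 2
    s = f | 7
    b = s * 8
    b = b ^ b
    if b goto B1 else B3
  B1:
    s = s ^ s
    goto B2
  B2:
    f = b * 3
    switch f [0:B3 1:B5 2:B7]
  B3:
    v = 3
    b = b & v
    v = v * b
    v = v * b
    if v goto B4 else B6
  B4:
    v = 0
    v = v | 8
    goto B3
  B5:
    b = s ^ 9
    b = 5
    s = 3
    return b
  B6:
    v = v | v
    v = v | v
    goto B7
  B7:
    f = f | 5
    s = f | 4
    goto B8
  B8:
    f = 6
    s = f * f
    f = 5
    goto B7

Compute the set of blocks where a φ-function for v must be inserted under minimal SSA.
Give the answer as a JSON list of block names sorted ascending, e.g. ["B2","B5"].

Answer: ["B3", "B7"]

Working:
idom tree: B1←B0 B2←B1 B3←B0 B4←B3 B5←B2 B6←B3 B7←B0 B8←B7
Dom∩ at merges:
  B3: preds {B0,B2,B4}: {B0} ∩ {B0,B1,B2} ∩ {B0,B3,B4} = {B0}; idom=B0
  B7: preds {B2,B6,B8}: {B0,B1,B2} ∩ {B0,B3,B6} ∩ {B0,B7,B8} = {B0}; idom=B0

Frontier:
  join B3 pred B0: · stop@B0
  join B3 pred B2: B2→B1 stop@B0
  join B3 pred B4: B4→B3 stop@B0
  join B7 pred B2: B2→B1 stop@B0
  join B7 pred B6: B6→B3 stop@B0
  join B7 pred B8: B8→B7 stop@B0
  B0: DF=∅
  B1: DF={B3,B7}
  B2: DF={B3,B7}
  B3: DF={B3,B7}
  B4: DF={B3}
  B5: DF=∅
  B6: DF={B7}
  B7: DF={B7}
  B8: DF={B7}

φ for v: defs {B3,B4,B6}
  DF⁺ = {B3,B7}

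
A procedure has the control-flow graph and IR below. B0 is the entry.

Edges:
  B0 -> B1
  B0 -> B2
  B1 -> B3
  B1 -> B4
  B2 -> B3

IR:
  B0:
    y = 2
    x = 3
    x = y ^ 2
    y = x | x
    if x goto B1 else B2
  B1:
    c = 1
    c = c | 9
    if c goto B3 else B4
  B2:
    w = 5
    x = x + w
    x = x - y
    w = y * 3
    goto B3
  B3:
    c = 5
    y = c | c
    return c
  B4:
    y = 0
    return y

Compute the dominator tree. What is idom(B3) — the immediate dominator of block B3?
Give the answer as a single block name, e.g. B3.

idom tree: B1←B0 B2←B0 B3←B0 B4←B1
Dom∩ at merges:
  B3: preds {B1,B2}: {B0,B1} ∩ {B0,B2} = {B0}; idom=B0

idom(B3) = B0

Answer: B0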